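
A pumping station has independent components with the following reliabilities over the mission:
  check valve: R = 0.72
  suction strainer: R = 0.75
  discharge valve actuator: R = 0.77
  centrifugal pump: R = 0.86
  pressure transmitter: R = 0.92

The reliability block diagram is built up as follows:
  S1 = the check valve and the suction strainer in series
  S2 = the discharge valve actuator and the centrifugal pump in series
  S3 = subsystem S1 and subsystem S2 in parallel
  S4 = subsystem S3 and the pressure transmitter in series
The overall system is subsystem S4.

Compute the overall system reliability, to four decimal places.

Series (check valve and suction strainer): 0.720000 × 0.750000 = 0.540000
Series (discharge valve actuator and centrifugal pump): 0.770000 × 0.860000 = 0.662200
Parallel ([0.540000] and [0.662200]): 1 − (1 − 0.540000)(1 − 0.662200) = 0.844612
Series ([0.844612] and pressure transmitter): 0.844612 × 0.920000 = 0.7770

0.7770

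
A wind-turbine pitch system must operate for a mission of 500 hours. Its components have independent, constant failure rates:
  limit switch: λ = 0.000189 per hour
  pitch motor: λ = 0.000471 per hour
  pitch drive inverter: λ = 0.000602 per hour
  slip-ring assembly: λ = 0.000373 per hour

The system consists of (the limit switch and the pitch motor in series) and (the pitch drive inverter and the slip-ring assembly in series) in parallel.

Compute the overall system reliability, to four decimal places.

R(limit switch) = exp(−0.000189 × 500) = 0.909828
R(pitch motor) = exp(−0.000471 × 500) = 0.790176
R(pitch drive inverter) = exp(−0.000602 × 500) = 0.740078
R(slip-ring assembly) = exp(−0.000373 × 500) = 0.829859
Series (limit switch and pitch motor): 0.909828 × 0.790176 = 0.718924
Series (pitch drive inverter and slip-ring assembly): 0.740078 × 0.829859 = 0.614160
Parallel ([0.718924] and [0.614160]): 1 − (1 − 0.718924)(1 − 0.614160) = 0.8915

0.8915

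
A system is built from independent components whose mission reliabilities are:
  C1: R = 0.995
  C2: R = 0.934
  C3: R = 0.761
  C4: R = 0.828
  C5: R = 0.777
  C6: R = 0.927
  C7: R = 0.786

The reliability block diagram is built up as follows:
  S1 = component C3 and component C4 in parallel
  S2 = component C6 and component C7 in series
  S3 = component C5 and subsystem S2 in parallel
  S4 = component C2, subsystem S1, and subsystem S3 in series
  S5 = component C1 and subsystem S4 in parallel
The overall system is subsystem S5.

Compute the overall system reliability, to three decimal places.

0.999

Parallel (C3 and C4): 1 − (1 − 0.76100)(1 − 0.82800) = 0.95889
Series (C6 and C7): 0.92700 × 0.78600 = 0.72862
Parallel (C5 and [0.72862]): 1 − (1 − 0.77700)(1 − 0.72862) = 0.93948
Series (C2, [0.95889], and [0.93948]): 0.93400 × 0.95889 × 0.93948 = 0.84140
Parallel (C1 and [0.84140]): 1 − (1 − 0.99500)(1 − 0.84140) = 0.999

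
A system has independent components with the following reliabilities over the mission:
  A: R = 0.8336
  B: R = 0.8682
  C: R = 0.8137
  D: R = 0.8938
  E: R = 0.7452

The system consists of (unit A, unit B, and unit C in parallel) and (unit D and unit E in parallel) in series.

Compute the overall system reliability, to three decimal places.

0.969

Parallel (A, B, and C): 1 − (1 − 0.83360)(1 − 0.86820)(1 − 0.81370) = 0.99591
Parallel (D and E): 1 − (1 − 0.89380)(1 − 0.74520) = 0.97294
Series ([0.99591] and [0.97294]): 0.99591 × 0.97294 = 0.969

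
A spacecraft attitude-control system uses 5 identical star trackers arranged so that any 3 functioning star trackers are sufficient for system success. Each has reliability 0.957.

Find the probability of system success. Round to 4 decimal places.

0.9993

R = Σ_{i=3}^{5} C(5,i) p^i (1−p)^{5−i} with p = 0.957
C(5,3)·0.957^3·0.043^2 = 0.016206
C(5,4)·0.957^4·0.043^1 = 0.180338
C(5,5)·0.957^5·0.043^0 = 0.802712
Sum = 0.9993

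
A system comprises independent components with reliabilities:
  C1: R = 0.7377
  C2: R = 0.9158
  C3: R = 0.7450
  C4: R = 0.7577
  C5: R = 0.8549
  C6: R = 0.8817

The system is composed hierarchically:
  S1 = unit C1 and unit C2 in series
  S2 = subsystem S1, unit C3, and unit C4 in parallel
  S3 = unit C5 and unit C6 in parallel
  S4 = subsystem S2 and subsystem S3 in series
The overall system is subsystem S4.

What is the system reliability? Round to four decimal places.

0.9631

Series (C1 and C2): 0.737700 × 0.915800 = 0.675586
Parallel ([0.675586], C3, and C4): 1 − (1 − 0.675586)(1 − 0.745000)(1 − 0.757700) = 0.979956
Parallel (C5 and C6): 1 − (1 − 0.854900)(1 − 0.881700) = 0.982835
Series ([0.979956] and [0.982835]): 0.979956 × 0.982835 = 0.9631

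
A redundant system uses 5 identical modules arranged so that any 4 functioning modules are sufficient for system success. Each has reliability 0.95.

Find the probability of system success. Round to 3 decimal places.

R = Σ_{i=4}^{5} C(5,i) p^i (1−p)^{5−i} with p = 0.95
C(5,4)·0.95^4·0.05^1 = 0.20363
C(5,5)·0.95^5·0.05^0 = 0.77378
Sum = 0.977

0.977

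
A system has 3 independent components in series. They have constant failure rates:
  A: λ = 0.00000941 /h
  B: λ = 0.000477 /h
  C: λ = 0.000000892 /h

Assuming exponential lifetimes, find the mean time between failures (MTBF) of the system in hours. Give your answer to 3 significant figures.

2050

Series of exponential components: λ_sys = Σ λ_i
λ_sys = 0.00000941 + 0.000477 + 0.000000892 = 4.8730e-04 /h
MTBF = 1 / λ_sys = 2050 h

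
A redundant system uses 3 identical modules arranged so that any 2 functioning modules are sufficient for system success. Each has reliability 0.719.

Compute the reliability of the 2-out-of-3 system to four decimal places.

0.8075

R = Σ_{i=2}^{3} C(3,i) p^i (1−p)^{3−i} with p = 0.719
C(3,2)·0.719^2·0.281^1 = 0.435798
C(3,3)·0.719^3·0.281^0 = 0.371695
Sum = 0.8075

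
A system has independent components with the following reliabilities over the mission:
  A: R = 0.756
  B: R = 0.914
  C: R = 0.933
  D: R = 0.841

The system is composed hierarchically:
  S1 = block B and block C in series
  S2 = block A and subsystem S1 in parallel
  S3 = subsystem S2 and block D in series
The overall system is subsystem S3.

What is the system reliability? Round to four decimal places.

Series (B and C): 0.914000 × 0.933000 = 0.852762
Parallel (A and [0.852762]): 1 − (1 − 0.756000)(1 − 0.852762) = 0.964074
Series ([0.964074] and D): 0.964074 × 0.841000 = 0.8108

0.8108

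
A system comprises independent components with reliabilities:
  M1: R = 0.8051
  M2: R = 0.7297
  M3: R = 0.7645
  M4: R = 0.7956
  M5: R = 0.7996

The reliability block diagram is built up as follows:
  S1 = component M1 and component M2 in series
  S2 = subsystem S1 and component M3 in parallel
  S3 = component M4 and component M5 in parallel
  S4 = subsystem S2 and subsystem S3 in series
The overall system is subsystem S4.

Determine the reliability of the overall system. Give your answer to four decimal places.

0.8659

Series (M1 and M2): 0.805100 × 0.729700 = 0.587481
Parallel ([0.587481] and M3): 1 − (1 − 0.587481)(1 − 0.764500) = 0.902852
Parallel (M4 and M5): 1 − (1 − 0.795600)(1 − 0.799600) = 0.959038
Series ([0.902852] and [0.959038]): 0.902852 × 0.959038 = 0.8659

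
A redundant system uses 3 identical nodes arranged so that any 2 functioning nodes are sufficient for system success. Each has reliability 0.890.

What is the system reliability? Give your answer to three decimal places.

R = Σ_{i=2}^{3} C(3,i) p^i (1−p)^{3−i} with p = 0.890
C(3,2)·0.890^2·0.110^1 = 0.26139
C(3,3)·0.890^3·0.110^0 = 0.70497
Sum = 0.966

0.966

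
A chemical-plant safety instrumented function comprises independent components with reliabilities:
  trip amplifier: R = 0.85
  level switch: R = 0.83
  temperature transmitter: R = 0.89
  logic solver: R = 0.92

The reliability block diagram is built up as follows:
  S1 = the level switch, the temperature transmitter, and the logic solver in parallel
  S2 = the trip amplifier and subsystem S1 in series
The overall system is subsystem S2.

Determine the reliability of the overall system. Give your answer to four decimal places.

0.8487

Parallel (level switch, temperature transmitter, and logic solver): 1 − (1 − 0.830000)(1 − 0.890000)(1 − 0.920000) = 0.998504
Series (trip amplifier and [0.998504]): 0.850000 × 0.998504 = 0.8487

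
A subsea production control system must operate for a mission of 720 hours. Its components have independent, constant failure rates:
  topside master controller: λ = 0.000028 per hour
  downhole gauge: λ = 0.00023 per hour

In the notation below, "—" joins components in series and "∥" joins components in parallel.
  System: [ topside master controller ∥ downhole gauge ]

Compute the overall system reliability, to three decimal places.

0.997

R(topside master controller) = exp(−0.000028 × 720) = 0.98004
R(downhole gauge) = exp(−0.00023 × 720) = 0.84739
Parallel (topside master controller and downhole gauge): 1 − (1 − 0.98004)(1 − 0.84739) = 0.997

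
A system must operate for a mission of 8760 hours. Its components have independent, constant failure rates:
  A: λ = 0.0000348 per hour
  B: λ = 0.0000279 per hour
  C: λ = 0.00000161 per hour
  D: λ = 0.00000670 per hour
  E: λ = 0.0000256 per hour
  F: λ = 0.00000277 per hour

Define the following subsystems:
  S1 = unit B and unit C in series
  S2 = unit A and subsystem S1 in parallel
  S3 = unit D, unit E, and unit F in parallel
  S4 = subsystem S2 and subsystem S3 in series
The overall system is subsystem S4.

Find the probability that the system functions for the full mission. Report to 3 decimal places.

0.940

R(A) = exp(−0.0000348 × 8760) = 0.73724
R(B) = exp(−0.0000279 × 8760) = 0.78317
R(C) = exp(−0.00000161 × 8760) = 0.98600
R(D) = exp(−0.00000670 × 8760) = 0.94300
R(E) = exp(−0.0000256 × 8760) = 0.79911
R(F) = exp(−0.00000277 × 8760) = 0.97603
Series (B and C): 0.78317 × 0.98600 = 0.77221
Parallel (A and [0.77221]): 1 − (1 − 0.73724)(1 − 0.77221) = 0.94015
Parallel (D, E, and F): 1 − (1 − 0.94300)(1 − 0.79911)(1 − 0.97603) = 0.99973
Series ([0.94015] and [0.99973]): 0.94015 × 0.99973 = 0.940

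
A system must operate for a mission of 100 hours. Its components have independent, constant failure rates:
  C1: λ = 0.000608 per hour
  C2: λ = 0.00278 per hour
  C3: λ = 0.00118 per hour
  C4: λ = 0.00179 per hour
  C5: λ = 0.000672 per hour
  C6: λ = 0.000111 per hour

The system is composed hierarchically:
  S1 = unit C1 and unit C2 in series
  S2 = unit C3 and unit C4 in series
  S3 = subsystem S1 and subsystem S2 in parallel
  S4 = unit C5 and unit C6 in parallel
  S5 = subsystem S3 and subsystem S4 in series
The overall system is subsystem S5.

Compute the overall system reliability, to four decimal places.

0.9255

R(C1) = exp(−0.000608 × 100) = 0.941011
R(C2) = exp(−0.00278 × 100) = 0.757297
R(C3) = exp(−0.00118 × 100) = 0.888696
R(C4) = exp(−0.00179 × 100) = 0.836106
R(C5) = exp(−0.000672 × 100) = 0.935008
R(C6) = exp(−0.000111 × 100) = 0.988961
Series (C1 and C2): 0.941011 × 0.757297 = 0.712625
Series (C3 and C4): 0.888696 × 0.836106 = 0.743044
Parallel ([0.712625] and [0.743044]): 1 − (1 − 0.712625)(1 − 0.743044) = 0.926157
Parallel (C5 and C6): 1 − (1 − 0.935008)(1 − 0.988961) = 0.999283
Series ([0.926157] and [0.999283]): 0.926157 × 0.999283 = 0.9255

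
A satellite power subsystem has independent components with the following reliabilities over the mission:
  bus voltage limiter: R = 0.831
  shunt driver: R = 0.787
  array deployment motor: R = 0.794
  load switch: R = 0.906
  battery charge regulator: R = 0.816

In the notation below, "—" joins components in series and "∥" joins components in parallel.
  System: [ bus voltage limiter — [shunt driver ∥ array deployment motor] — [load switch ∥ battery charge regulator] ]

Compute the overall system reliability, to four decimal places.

0.7808

Parallel (shunt driver and array deployment motor): 1 − (1 − 0.787000)(1 − 0.794000) = 0.956122
Parallel (load switch and battery charge regulator): 1 − (1 − 0.906000)(1 − 0.816000) = 0.982704
Series (bus voltage limiter, [0.956122], and [0.982704]): 0.831000 × 0.956122 × 0.982704 = 0.7808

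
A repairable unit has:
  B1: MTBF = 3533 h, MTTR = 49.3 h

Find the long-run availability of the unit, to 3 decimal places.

A(B1) = MTBF/(MTBF+MTTR) = 3533/(3533+49.3) = 0.986

0.986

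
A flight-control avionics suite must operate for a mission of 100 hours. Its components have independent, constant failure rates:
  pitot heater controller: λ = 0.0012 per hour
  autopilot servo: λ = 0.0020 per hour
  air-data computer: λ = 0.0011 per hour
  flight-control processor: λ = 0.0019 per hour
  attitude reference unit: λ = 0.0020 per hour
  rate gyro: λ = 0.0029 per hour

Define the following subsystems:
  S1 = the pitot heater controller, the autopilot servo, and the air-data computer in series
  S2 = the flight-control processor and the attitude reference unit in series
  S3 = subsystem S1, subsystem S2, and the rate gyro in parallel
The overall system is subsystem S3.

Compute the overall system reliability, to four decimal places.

R(pitot heater controller) = exp(−0.0012 × 100) = 0.886920
R(autopilot servo) = exp(−0.0020 × 100) = 0.818731
R(air-data computer) = exp(−0.0011 × 100) = 0.895834
R(flight-control processor) = exp(−0.0019 × 100) = 0.826959
R(attitude reference unit) = exp(−0.0020 × 100) = 0.818731
R(rate gyro) = exp(−0.0029 × 100) = 0.748264
Series (pitot heater controller, autopilot servo, and air-data computer): 0.886920 × 0.818731 × 0.895834 = 0.650509
Series (flight-control processor and attitude reference unit): 0.826959 × 0.818731 = 0.677057
Parallel ([0.650509], [0.677057], and rate gyro): 1 − (1 − 0.650509)(1 − 0.677057)(1 − 0.748264) = 0.9716

0.9716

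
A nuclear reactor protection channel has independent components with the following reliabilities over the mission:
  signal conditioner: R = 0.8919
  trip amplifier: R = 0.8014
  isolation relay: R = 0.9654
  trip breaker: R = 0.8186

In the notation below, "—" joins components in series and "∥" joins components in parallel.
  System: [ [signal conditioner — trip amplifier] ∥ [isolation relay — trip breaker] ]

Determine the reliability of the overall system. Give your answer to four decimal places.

Series (signal conditioner and trip amplifier): 0.891900 × 0.801400 = 0.714769
Series (isolation relay and trip breaker): 0.965400 × 0.818600 = 0.790276
Parallel ([0.714769] and [0.790276]): 1 − (1 − 0.714769)(1 − 0.790276) = 0.9402

0.9402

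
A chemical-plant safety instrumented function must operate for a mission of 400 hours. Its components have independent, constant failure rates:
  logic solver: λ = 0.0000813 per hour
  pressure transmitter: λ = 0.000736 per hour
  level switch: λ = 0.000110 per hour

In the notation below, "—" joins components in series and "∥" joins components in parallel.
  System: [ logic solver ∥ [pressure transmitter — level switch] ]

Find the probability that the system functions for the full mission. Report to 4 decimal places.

0.9908

R(logic solver) = exp(−0.0000813 × 400) = 0.968003
R(pressure transmitter) = exp(−0.000736 × 400) = 0.744978
R(level switch) = exp(−0.000110 × 400) = 0.956954
Series (pressure transmitter and level switch): 0.744978 × 0.956954 = 0.712910
Parallel (logic solver and [0.712910]): 1 − (1 − 0.968003)(1 − 0.712910) = 0.9908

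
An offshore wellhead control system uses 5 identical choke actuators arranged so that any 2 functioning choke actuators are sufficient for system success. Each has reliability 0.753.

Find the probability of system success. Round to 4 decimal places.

0.9851

R = Σ_{i=2}^{5} C(5,i) p^i (1−p)^{5−i} with p = 0.753
C(5,2)·0.753^2·0.247^3 = 0.085444
C(5,3)·0.753^3·0.247^2 = 0.260483
C(5,4)·0.753^4·0.247^1 = 0.397052
C(5,5)·0.753^5·0.247^0 = 0.242089
Sum = 0.9851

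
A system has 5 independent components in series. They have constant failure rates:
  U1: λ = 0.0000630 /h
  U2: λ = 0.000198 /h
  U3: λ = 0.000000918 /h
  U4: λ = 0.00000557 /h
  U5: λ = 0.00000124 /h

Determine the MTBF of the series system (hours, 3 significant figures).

Series of exponential components: λ_sys = Σ λ_i
λ_sys = 0.0000630 + 0.000198 + 0.000000918 + 0.00000557 + 0.00000124 = 2.6873e-04 /h
MTBF = 1 / λ_sys = 3720 h

3720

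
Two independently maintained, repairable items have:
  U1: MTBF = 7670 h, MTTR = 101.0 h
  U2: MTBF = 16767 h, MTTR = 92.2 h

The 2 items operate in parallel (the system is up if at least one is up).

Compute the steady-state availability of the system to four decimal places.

A(U1) = MTBF/(MTBF+MTTR) = 7670/(7670+101.0) = 0.987003
A(U2) = MTBF/(MTBF+MTTR) = 16767/(16767+92.2) = 0.994531
Parallel availability: 1 − (1 − 0.987003)(1 − 0.994531) = 0.9999

0.9999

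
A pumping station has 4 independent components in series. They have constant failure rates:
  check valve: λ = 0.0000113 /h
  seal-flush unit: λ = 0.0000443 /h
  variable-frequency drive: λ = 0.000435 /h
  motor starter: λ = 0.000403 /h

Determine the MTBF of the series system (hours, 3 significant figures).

Series of exponential components: λ_sys = Σ λ_i
λ_sys = 0.0000113 + 0.0000443 + 0.000435 + 0.000403 = 8.9360e-04 /h
MTBF = 1 / λ_sys = 1120 h

1120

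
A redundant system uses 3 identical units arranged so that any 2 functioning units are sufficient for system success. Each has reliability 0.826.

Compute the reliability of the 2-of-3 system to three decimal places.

0.920

R = Σ_{i=2}^{3} C(3,i) p^i (1−p)^{3−i} with p = 0.826
C(3,2)·0.826^2·0.174^1 = 0.35615
C(3,3)·0.826^3·0.174^0 = 0.56356
Sum = 0.920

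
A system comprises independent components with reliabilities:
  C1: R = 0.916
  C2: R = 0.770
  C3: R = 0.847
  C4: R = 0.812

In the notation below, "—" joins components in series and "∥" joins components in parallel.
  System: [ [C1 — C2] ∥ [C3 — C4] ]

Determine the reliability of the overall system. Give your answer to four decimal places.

0.9080

Series (C1 and C2): 0.916000 × 0.770000 = 0.705320
Series (C3 and C4): 0.847000 × 0.812000 = 0.687764
Parallel ([0.705320] and [0.687764]): 1 − (1 − 0.705320)(1 − 0.687764) = 0.9080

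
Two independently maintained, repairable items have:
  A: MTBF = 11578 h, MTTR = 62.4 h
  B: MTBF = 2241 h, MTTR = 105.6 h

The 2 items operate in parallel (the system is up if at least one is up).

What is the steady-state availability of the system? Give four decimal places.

0.9998

A(A) = MTBF/(MTBF+MTTR) = 11578/(11578+62.4) = 0.994639
A(B) = MTBF/(MTBF+MTTR) = 2241/(2241+105.6) = 0.954999
Parallel availability: 1 − (1 − 0.994639)(1 − 0.954999) = 0.9998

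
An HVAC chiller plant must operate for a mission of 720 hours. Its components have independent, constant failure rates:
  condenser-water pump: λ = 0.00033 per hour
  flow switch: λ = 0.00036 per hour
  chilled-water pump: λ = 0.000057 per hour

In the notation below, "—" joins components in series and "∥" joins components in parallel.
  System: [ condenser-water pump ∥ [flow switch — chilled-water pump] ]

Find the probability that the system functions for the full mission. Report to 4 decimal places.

0.9452

R(condenser-water pump) = exp(−0.00033 × 720) = 0.788518
R(flow switch) = exp(−0.00036 × 720) = 0.771669
R(chilled-water pump) = exp(−0.000057 × 720) = 0.959791
Series (flow switch and chilled-water pump): 0.771669 × 0.959791 = 0.740641
Parallel (condenser-water pump and [0.740641]): 1 − (1 − 0.788518)(1 − 0.740641) = 0.9452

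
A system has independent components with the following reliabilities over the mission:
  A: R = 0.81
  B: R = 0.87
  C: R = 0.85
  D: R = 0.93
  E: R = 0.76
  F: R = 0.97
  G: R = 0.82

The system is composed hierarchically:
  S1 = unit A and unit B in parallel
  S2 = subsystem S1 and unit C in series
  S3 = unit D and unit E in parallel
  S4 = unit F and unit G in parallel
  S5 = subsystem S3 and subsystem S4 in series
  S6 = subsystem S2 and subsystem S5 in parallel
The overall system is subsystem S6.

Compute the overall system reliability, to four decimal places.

0.9962

Parallel (A and B): 1 − (1 − 0.810000)(1 − 0.870000) = 0.975300
Series ([0.975300] and C): 0.975300 × 0.850000 = 0.829005
Parallel (D and E): 1 − (1 − 0.930000)(1 − 0.760000) = 0.983200
Parallel (F and G): 1 − (1 − 0.970000)(1 − 0.820000) = 0.994600
Series ([0.983200] and [0.994600]): 0.983200 × 0.994600 = 0.977891
Parallel ([0.829005] and [0.977891]): 1 − (1 − 0.829005)(1 − 0.977891) = 0.9962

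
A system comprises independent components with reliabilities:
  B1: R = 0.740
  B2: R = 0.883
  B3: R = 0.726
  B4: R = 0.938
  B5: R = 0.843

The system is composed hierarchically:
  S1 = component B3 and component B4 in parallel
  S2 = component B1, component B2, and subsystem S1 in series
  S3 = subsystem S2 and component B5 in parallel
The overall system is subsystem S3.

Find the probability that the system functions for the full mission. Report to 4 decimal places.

0.9438

Parallel (B3 and B4): 1 − (1 − 0.726000)(1 − 0.938000) = 0.983012
Series (B1, B2, and [0.983012]): 0.740000 × 0.883000 × 0.983012 = 0.642320
Parallel ([0.642320] and B5): 1 − (1 − 0.642320)(1 − 0.843000) = 0.9438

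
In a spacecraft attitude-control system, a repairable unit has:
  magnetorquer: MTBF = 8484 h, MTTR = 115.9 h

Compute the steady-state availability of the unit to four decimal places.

0.9865

A(magnetorquer) = MTBF/(MTBF+MTTR) = 8484/(8484+115.9) = 0.9865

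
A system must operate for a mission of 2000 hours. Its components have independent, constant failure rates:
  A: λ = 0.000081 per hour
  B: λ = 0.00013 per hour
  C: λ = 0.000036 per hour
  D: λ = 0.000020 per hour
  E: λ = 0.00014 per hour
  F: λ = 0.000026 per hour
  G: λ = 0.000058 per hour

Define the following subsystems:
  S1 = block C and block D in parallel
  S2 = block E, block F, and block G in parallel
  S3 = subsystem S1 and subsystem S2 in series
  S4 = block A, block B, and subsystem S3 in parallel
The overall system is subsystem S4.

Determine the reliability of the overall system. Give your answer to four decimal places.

0.9999

R(A) = exp(−0.000081 × 2000) = 0.850441
R(B) = exp(−0.00013 × 2000) = 0.771052
R(C) = exp(−0.000036 × 2000) = 0.930531
R(D) = exp(−0.000020 × 2000) = 0.960789
R(E) = exp(−0.00014 × 2000) = 0.755784
R(F) = exp(−0.000026 × 2000) = 0.949329
R(G) = exp(−0.000058 × 2000) = 0.890475
Parallel (C and D): 1 − (1 − 0.930531)(1 − 0.960789) = 0.997276
Parallel (E, F, and G): 1 − (1 − 0.755784)(1 − 0.949329)(1 − 0.890475) = 0.998645
Series ([0.997276] and [0.998645]): 0.997276 × 0.998645 = 0.995925
Parallel (A, B, and [0.995925]): 1 − (1 − 0.850441)(1 − 0.771052)(1 − 0.995925) = 0.9999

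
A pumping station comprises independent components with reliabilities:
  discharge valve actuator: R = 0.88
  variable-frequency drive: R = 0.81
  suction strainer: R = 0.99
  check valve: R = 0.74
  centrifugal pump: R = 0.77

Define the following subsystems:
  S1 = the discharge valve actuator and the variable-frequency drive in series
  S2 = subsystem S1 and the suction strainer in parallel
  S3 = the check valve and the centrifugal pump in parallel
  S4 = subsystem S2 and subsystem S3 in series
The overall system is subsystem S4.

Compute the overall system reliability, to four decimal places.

Series (discharge valve actuator and variable-frequency drive): 0.880000 × 0.810000 = 0.712800
Parallel ([0.712800] and suction strainer): 1 − (1 − 0.712800)(1 − 0.990000) = 0.997128
Parallel (check valve and centrifugal pump): 1 − (1 − 0.740000)(1 − 0.770000) = 0.940200
Series ([0.997128] and [0.940200]): 0.997128 × 0.940200 = 0.9375

0.9375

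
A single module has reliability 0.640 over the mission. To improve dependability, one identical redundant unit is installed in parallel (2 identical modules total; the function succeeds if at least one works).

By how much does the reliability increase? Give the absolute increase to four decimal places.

0.2304

R_before = 0.640
R_after = 1 − (1 − 0.640)^2 = 0.8704
ΔR = 0.8704 − 0.640 = 0.2304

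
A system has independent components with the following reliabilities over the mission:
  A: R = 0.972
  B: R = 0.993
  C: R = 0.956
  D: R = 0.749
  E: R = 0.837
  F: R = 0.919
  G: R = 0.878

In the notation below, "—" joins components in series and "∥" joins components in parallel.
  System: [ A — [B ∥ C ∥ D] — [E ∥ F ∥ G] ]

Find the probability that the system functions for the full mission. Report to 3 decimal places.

0.970

Parallel (B, C, and D): 1 − (1 − 0.99300)(1 − 0.95600)(1 − 0.74900) = 0.99992
Parallel (E, F, and G): 1 − (1 − 0.83700)(1 − 0.91900)(1 − 0.87800) = 0.99839
Series (A, [0.99992], and [0.99839]): 0.97200 × 0.99992 × 0.99839 = 0.970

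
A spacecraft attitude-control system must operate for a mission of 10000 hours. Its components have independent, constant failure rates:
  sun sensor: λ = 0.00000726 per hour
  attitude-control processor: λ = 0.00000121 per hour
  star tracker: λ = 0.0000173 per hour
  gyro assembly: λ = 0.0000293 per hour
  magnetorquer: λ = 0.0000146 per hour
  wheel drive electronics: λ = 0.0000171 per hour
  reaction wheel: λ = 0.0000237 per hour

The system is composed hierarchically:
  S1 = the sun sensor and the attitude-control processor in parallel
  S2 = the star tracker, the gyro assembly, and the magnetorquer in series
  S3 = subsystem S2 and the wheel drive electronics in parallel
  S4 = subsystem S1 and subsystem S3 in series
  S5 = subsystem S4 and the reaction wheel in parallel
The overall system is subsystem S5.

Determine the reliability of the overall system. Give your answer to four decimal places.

R(sun sensor) = exp(−0.00000726 × 10000) = 0.929973
R(attitude-control processor) = exp(−0.00000121 × 10000) = 0.987973
R(star tracker) = exp(−0.0000173 × 10000) = 0.841138
R(gyro assembly) = exp(−0.0000293 × 10000) = 0.746022
R(magnetorquer) = exp(−0.0000146 × 10000) = 0.864158
R(wheel drive electronics) = exp(−0.0000171 × 10000) = 0.842822
R(reaction wheel) = exp(−0.0000237 × 10000) = 0.788991
Parallel (sun sensor and attitude-control processor): 1 − (1 − 0.929973)(1 − 0.987973) = 0.999158
Series (star tracker, gyro assembly, and magnetorquer): 0.841138 × 0.746022 × 0.864158 = 0.542266
Parallel ([0.542266] and wheel drive electronics): 1 − (1 − 0.542266)(1 − 0.842822) = 0.928054
Series ([0.999158] and [0.928054]): 0.999158 × 0.928054 = 0.927273
Parallel ([0.927273] and reaction wheel): 1 − (1 − 0.927273)(1 − 0.788991) = 0.9847

0.9847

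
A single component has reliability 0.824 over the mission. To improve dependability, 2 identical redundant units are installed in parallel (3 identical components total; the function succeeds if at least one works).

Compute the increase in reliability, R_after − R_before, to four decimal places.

0.1705

R_before = 0.824
R_after = 1 − (1 − 0.824)^3 = 0.9945
ΔR = 0.9945 − 0.824 = 0.1705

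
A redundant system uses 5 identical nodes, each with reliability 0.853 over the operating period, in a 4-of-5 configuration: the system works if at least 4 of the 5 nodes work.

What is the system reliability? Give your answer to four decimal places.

R = Σ_{i=4}^{5} C(5,i) p^i (1−p)^{5−i} with p = 0.853
C(5,4)·0.853^4·0.147^1 = 0.389120
C(5,5)·0.853^5·0.147^0 = 0.451591
Sum = 0.8407

0.8407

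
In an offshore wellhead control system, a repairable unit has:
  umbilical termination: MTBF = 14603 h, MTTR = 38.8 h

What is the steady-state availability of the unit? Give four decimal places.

A(umbilical termination) = MTBF/(MTBF+MTTR) = 14603/(14603+38.8) = 0.9974

0.9974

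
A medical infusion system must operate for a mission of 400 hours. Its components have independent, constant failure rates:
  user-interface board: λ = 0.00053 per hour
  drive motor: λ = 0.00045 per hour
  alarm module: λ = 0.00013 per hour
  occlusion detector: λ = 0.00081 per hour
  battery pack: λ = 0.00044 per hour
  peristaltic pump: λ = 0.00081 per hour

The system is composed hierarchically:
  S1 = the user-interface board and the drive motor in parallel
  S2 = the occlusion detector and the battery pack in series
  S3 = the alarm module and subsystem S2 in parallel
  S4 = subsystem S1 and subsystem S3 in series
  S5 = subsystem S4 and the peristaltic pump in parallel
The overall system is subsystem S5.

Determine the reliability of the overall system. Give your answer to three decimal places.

R(user-interface board) = exp(−0.00053 × 400) = 0.80896
R(drive motor) = exp(−0.00045 × 400) = 0.83527
R(alarm module) = exp(−0.00013 × 400) = 0.94933
R(occlusion detector) = exp(−0.00081 × 400) = 0.72325
R(battery pack) = exp(−0.00044 × 400) = 0.83862
R(peristaltic pump) = exp(−0.00081 × 400) = 0.72325
Parallel (user-interface board and drive motor): 1 − (1 − 0.80896)(1 − 0.83527) = 0.96853
Series (occlusion detector and battery pack): 0.72325 × 0.83862 = 0.60653
Parallel (alarm module and [0.60653]): 1 − (1 − 0.94933)(1 − 0.60653) = 0.98006
Series ([0.96853] and [0.98006]): 0.96853 × 0.98006 = 0.94922
Parallel ([0.94922] and peristaltic pump): 1 − (1 − 0.94922)(1 − 0.72325) = 0.986

0.986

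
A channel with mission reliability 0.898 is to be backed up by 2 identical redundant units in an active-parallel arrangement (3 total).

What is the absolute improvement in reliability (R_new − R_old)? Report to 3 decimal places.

R_before = 0.898
R_after = 1 − (1 − 0.898)^3 = 0.999
ΔR = 0.999 − 0.898 = 0.101

0.101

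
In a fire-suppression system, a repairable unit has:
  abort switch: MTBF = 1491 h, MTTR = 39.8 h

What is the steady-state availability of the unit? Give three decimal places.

0.974

A(abort switch) = MTBF/(MTBF+MTTR) = 1491/(1491+39.8) = 0.974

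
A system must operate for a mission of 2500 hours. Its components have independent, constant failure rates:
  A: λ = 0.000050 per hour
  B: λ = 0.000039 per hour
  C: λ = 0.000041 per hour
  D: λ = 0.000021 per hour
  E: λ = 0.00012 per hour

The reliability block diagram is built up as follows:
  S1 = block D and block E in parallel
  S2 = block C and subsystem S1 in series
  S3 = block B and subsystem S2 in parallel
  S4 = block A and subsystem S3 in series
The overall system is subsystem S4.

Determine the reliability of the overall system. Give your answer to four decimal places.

R(A) = exp(−0.000050 × 2500) = 0.882497
R(B) = exp(−0.000039 × 2500) = 0.907102
R(C) = exp(−0.000041 × 2500) = 0.902578
R(D) = exp(−0.000021 × 2500) = 0.948854
R(E) = exp(−0.00012 × 2500) = 0.740818
Parallel (D and E): 1 − (1 − 0.948854)(1 − 0.740818) = 0.986744
Series (C and [0.986744]): 0.902578 × 0.986744 = 0.890613
Parallel (B and [0.890613]): 1 − (1 − 0.907102)(1 − 0.890613) = 0.989838
Series (A and [0.989838]): 0.882497 × 0.989838 = 0.8735

0.8735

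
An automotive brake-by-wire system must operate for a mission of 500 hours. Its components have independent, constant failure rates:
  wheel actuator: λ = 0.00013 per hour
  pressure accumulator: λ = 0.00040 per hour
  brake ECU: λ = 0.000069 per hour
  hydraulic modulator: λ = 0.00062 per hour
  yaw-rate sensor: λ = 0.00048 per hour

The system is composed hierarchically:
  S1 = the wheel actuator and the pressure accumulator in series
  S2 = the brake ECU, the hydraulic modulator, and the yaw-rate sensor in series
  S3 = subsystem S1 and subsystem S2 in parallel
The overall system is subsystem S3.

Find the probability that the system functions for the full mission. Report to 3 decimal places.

0.897

R(wheel actuator) = exp(−0.00013 × 500) = 0.93707
R(pressure accumulator) = exp(−0.00040 × 500) = 0.81873
R(brake ECU) = exp(−0.000069 × 500) = 0.96609
R(hydraulic modulator) = exp(−0.00062 × 500) = 0.73345
R(yaw-rate sensor) = exp(−0.00048 × 500) = 0.78663
Series (wheel actuator and pressure accumulator): 0.93707 × 0.81873 = 0.76721
Series (brake ECU, hydraulic modulator, and yaw-rate sensor): 0.96609 × 0.73345 × 0.78663 = 0.55739
Parallel ([0.76721] and [0.55739]): 1 − (1 − 0.76721)(1 − 0.55739) = 0.897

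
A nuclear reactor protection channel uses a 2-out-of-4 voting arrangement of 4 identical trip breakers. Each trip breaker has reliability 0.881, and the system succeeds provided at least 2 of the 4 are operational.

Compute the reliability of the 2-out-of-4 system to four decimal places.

R = Σ_{i=2}^{4} C(4,i) p^i (1−p)^{4−i} with p = 0.881
C(4,2)·0.881^2·0.119^2 = 0.065947
C(4,3)·0.881^3·0.119^1 = 0.325488
C(4,4)·0.881^4·0.119^0 = 0.602426
Sum = 0.9939

0.9939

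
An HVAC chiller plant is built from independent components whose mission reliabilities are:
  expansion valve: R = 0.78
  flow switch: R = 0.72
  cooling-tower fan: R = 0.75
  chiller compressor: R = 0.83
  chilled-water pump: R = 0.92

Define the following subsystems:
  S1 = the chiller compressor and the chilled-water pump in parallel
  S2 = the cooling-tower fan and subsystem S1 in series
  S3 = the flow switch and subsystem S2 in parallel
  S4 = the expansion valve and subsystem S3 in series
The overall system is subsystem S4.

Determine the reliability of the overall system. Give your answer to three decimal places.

0.723

Parallel (chiller compressor and chilled-water pump): 1 − (1 − 0.83000)(1 − 0.92000) = 0.98640
Series (cooling-tower fan and [0.98640]): 0.75000 × 0.98640 = 0.73980
Parallel (flow switch and [0.73980]): 1 − (1 − 0.72000)(1 − 0.73980) = 0.92714
Series (expansion valve and [0.92714]): 0.78000 × 0.92714 = 0.723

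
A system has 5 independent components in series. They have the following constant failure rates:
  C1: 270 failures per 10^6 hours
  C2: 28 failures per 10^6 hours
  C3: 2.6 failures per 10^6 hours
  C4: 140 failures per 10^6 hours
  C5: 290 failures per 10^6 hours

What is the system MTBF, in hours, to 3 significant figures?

1370

Series of exponential components: λ_sys = Σ λ_i
λ_sys = 0.00027 + 0.000028 + 0.0000026 + 0.00014 + 0.00029 = 7.3060e-04 /h
MTBF = 1 / λ_sys = 1370 h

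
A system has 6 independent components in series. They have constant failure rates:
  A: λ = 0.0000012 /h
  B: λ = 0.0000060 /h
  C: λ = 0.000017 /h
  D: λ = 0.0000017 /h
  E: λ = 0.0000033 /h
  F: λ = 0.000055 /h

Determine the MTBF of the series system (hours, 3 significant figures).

Series of exponential components: λ_sys = Σ λ_i
λ_sys = 0.0000012 + 0.0000060 + 0.000017 + 0.0000017 + 0.0000033 + 0.000055 = 8.4200e-05 /h
MTBF = 1 / λ_sys = 11900 h

11900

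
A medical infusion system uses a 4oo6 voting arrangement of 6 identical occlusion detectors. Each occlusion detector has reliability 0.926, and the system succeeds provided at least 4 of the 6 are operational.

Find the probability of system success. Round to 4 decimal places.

0.9932

R = Σ_{i=4}^{6} C(6,i) p^i (1−p)^{6−i} with p = 0.926
C(6,4)·0.926^4·0.074^2 = 0.060395
C(6,5)·0.926^5·0.074^1 = 0.302300
C(6,6)·0.926^6·0.074^0 = 0.630472
Sum = 0.9932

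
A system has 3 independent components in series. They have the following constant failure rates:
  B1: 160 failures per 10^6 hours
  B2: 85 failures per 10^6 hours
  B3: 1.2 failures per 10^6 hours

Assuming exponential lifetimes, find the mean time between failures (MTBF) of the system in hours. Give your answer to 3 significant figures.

4060

Series of exponential components: λ_sys = Σ λ_i
λ_sys = 0.00016 + 0.000085 + 0.0000012 = 2.4620e-04 /h
MTBF = 1 / λ_sys = 4060 h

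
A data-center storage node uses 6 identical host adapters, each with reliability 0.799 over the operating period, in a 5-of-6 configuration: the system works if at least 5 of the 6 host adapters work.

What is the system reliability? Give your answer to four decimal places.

0.6529

R = Σ_{i=5}^{6} C(6,i) p^i (1−p)^{6−i} with p = 0.799
C(6,5)·0.799^5·0.201^1 = 0.392718
C(6,6)·0.799^6·0.201^0 = 0.260184
Sum = 0.6529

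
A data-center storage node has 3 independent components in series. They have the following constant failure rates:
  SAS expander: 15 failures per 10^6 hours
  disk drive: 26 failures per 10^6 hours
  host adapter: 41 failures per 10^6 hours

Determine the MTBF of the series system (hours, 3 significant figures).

12200

Series of exponential components: λ_sys = Σ λ_i
λ_sys = 0.000015 + 0.000026 + 0.000041 = 8.2000e-05 /h
MTBF = 1 / λ_sys = 12200 h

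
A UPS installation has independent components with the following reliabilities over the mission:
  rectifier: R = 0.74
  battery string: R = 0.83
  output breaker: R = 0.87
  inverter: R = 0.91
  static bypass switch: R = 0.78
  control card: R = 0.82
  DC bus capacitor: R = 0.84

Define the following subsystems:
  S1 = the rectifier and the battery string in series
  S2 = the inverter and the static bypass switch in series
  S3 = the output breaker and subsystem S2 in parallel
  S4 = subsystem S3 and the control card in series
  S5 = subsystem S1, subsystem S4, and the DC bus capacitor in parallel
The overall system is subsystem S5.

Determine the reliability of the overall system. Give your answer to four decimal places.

0.9870

Series (rectifier and battery string): 0.740000 × 0.830000 = 0.614200
Series (inverter and static bypass switch): 0.910000 × 0.780000 = 0.709800
Parallel (output breaker and [0.709800]): 1 − (1 − 0.870000)(1 − 0.709800) = 0.962274
Series ([0.962274] and control card): 0.962274 × 0.820000 = 0.789065
Parallel ([0.614200], [0.789065], and DC bus capacitor): 1 − (1 − 0.614200)(1 − 0.789065)(1 − 0.840000) = 0.9870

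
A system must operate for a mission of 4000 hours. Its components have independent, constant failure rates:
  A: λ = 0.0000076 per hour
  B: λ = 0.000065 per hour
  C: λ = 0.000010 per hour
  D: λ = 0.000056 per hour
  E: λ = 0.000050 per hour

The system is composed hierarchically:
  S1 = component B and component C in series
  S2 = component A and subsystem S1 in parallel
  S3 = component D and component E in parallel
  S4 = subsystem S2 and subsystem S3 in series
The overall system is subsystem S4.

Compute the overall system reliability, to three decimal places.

R(A) = exp(−0.0000076 × 4000) = 0.97006
R(B) = exp(−0.000065 × 4000) = 0.77105
R(C) = exp(−0.000010 × 4000) = 0.96079
R(D) = exp(−0.000056 × 4000) = 0.79932
R(E) = exp(−0.000050 × 4000) = 0.81873
Series (B and C): 0.77105 × 0.96079 = 0.74082
Parallel (A and [0.74082]): 1 − (1 − 0.97006)(1 − 0.74082) = 0.99224
Parallel (D and E): 1 − (1 − 0.79932)(1 − 0.81873) = 0.96362
Series ([0.99224] and [0.96362]): 0.99224 × 0.96362 = 0.956

0.956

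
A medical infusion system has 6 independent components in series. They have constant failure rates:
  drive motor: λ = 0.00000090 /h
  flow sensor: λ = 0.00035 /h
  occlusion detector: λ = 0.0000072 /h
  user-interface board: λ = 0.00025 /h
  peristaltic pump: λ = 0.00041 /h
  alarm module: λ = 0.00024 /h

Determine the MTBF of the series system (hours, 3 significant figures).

Series of exponential components: λ_sys = Σ λ_i
λ_sys = 0.00000090 + 0.00035 + 0.0000072 + 0.00025 + 0.00041 + 0.00024 = 1.2581e-03 /h
MTBF = 1 / λ_sys = 795 h

795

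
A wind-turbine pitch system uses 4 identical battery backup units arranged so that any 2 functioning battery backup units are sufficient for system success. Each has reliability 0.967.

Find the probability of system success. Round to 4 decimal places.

R = Σ_{i=2}^{4} C(4,i) p^i (1−p)^{4−i} with p = 0.967
C(4,2)·0.967^2·0.033^2 = 0.006110
C(4,3)·0.967^3·0.033^1 = 0.119359
C(4,4)·0.967^4·0.033^0 = 0.874391
Sum = 0.9999

0.9999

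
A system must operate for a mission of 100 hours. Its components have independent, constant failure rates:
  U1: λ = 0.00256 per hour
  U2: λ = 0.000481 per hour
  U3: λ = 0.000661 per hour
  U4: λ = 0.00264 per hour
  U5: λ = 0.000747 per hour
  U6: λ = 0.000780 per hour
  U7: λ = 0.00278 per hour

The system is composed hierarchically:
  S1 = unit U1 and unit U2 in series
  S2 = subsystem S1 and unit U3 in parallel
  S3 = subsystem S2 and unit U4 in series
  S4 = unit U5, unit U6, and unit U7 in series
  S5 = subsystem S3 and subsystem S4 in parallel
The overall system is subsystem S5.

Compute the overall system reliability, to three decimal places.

0.914

R(U1) = exp(−0.00256 × 100) = 0.77414
R(U2) = exp(−0.000481 × 100) = 0.95304
R(U3) = exp(−0.000661 × 100) = 0.93604
R(U4) = exp(−0.00264 × 100) = 0.76797
R(U5) = exp(−0.000747 × 100) = 0.92802
R(U6) = exp(−0.000780 × 100) = 0.92496
R(U7) = exp(−0.00278 × 100) = 0.75730
Series (U1 and U2): 0.77414 × 0.95304 = 0.73779
Parallel ([0.73779] and U3): 1 − (1 − 0.73779)(1 − 0.93604) = 0.98323
Series ([0.98323] and U4): 0.98323 × 0.76797 = 0.75509
Series (U5, U6, and U7): 0.92802 × 0.92496 × 0.75730 = 0.65005
Parallel ([0.75509] and [0.65005]): 1 − (1 − 0.75509)(1 − 0.65005) = 0.914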